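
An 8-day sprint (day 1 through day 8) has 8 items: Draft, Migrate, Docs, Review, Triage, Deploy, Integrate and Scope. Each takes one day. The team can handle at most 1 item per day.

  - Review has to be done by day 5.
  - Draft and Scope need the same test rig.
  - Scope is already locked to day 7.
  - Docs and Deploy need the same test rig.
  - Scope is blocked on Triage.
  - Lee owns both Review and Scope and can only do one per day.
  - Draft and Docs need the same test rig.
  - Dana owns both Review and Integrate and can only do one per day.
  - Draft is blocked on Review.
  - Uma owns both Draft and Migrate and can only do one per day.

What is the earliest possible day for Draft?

Precedence pushes Draft to at least day 2.
Draft at day 2 is achievable: Triage -> day 3, Integrate -> day 8, Deploy -> day 6, Migrate -> day 4, Draft -> day 2, Scope -> day 7, Docs -> day 5, Review -> day 1.

day 2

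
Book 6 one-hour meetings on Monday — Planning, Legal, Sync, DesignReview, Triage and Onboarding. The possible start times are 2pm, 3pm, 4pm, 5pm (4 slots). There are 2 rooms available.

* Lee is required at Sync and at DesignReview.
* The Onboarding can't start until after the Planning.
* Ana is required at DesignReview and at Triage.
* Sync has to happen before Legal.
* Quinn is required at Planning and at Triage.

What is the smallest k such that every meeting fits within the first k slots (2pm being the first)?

The precedence chain requires at least 2 distinct slots.
With at most 2 per slot and 6 meetings, at least 3 slots are needed.
3 works (last occupied slot: 4pm): for example Planning=2pm, Triage=4pm, Legal=3pm, Onboarding=4pm, Sync=2pm, DesignReview=3pm.

3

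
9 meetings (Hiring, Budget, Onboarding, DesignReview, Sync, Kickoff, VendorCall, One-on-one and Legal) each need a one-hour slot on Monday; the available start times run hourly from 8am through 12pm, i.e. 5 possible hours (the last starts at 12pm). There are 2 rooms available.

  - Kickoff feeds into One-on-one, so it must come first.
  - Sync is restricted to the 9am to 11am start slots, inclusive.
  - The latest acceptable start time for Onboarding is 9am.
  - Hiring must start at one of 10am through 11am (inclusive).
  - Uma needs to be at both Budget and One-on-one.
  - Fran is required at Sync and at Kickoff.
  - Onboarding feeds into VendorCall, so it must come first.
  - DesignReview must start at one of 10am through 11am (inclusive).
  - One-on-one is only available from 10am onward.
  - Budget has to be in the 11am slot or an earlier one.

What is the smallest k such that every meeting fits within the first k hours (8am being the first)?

5

The precedence chain requires at least 2 distinct hours.
With at most 2 per hour and 9 meetings, at least 5 hours are needed.
Hiring can't be placed before 10am — that is hour 3 counting from 8am — so the schedule must run through at least 3 hours.
5 works (last occupied hour: 12pm): for example Onboarding=8am, Sync=9am, Kickoff=8am, Budget=9am, One-on-one=11am, Hiring=10am, Legal=12pm, DesignReview=10am, VendorCall=11am.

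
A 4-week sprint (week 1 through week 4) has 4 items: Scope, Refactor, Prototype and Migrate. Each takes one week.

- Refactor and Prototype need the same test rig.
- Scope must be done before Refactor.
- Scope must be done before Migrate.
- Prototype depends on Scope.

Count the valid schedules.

Splitting on Scope: it can be week 1 (18), week 2 (4). Listing each branch's schedules as (Refactor, Prototype, Migrate) by week number:
Scope=week 1: (2,3,2) (2,3,3) (2,3,4) (2,4,2) (2,4,3) (2,4,4) (3,2,2) (3,2,3) (3,2,4) (3,4,2) (3,4,3) (3,4,4) (4,2,2) (4,2,3) (4,2,4) (4,3,2) (4,3,3) (4,3,4) — 18.
Scope=week 2: (3,4,3) (3,4,4) (4,3,3) (4,3,4) — 4.
Summing: 18 + 4 = 22.

22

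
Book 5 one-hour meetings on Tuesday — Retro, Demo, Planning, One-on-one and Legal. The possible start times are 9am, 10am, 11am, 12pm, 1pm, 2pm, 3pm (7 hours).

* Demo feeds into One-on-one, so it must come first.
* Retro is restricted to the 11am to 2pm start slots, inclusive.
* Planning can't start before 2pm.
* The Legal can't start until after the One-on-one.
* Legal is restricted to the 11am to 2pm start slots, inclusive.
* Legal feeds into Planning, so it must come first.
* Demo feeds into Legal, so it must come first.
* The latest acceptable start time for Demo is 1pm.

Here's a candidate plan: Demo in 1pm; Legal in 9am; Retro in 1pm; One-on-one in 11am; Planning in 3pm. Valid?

No — it violates: Demo feeds into Legal, so it must come first

The Legal can't start until after the One-on-one — violated.
The latest acceptable start time for Demo is 1pm — holds.
Legal is restricted to the 11am to 2pm start slots, inclusive — violated.
Demo feeds into One-on-one, so it must come first — violated.
Demo feeds into Legal, so it must come first — violated.
Retro is restricted to the 11am to 2pm start slots, inclusive — holds.
Planning can't start before 2pm — holds.
Legal feeds into Planning, so it must come first — holds.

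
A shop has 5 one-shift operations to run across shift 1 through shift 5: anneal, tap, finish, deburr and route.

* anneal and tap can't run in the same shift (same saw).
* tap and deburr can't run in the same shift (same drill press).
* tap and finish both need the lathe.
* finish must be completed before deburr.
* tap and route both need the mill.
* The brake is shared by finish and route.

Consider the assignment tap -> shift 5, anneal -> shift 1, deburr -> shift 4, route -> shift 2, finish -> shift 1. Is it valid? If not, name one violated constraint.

The brake is shared by finish and route — holds.
tap and deburr can't run in the same shift (same drill press) — holds.
tap and route both need the mill — holds.
finish must be completed before deburr — holds.
tap and finish both need the lathe — holds.
anneal and tap can't run in the same shift (same saw) — holds.

Yes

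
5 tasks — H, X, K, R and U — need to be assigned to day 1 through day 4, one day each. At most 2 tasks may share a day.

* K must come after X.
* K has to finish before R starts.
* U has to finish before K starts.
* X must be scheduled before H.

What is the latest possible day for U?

Downstream work caps U at day 2.
U at day 2 is achievable: X in day 1; U in day 2; K in day 3; R in day 4; H in day 2.

day 2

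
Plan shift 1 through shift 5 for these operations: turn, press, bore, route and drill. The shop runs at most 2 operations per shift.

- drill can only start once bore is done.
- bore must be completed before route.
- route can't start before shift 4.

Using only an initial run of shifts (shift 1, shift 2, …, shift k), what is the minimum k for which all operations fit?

4

The precedence chain requires at least 2 distinct shifts.
With at most 2 per shift and 5 operations, at least 3 shifts are needed.
route can't be placed before shift 4, so the schedule must run through at least shift 4.
4 works (last occupied shift: shift 4): for example press in shift 2; route in shift 4; drill in shift 2; bore in shift 1; turn in shift 1.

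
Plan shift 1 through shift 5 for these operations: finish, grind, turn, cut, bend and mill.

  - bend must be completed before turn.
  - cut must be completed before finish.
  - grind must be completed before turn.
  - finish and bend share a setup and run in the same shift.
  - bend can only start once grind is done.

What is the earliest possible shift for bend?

shift 2

Precedence pushes bend to at least shift 2; downstream work caps bend at shift 4.
bend at shift 2 is achievable: grind in shift 1; cut in shift 1; turn in shift 3; finish in shift 2; bend in shift 2; mill in shift 1.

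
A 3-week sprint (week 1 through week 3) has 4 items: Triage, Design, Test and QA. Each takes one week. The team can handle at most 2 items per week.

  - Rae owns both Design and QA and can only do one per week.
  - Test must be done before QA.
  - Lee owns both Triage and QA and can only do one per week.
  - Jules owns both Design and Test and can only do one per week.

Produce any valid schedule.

QA in week 2; Design in week 3; Triage in week 1; Test in week 1

Checking: Test(week 1) before QA(week 2); Triage(week 1) != QA(week 2); Design(week 3) != Test(week 1); Design(week 3) != QA(week 2); max 2 per week (cap 2).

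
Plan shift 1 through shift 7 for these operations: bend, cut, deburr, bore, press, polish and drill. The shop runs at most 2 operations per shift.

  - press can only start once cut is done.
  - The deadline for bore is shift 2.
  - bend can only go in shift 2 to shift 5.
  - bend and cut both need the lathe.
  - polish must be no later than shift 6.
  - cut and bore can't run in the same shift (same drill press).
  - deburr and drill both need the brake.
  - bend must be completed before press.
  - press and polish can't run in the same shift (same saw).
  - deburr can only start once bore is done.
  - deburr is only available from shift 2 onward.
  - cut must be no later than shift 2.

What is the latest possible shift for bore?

Bore's own window allows nothing later than shift 2.
bore at shift 2 is achievable: press in shift 3, bend in shift 2, drill in shift 4, bore in shift 2, polish in shift 1, cut in shift 1, deburr in shift 3.

shift 2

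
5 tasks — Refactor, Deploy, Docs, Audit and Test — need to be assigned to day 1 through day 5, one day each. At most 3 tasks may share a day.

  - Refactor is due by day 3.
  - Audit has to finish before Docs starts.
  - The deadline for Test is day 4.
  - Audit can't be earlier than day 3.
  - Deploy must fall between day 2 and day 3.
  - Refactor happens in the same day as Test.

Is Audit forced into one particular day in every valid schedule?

No

Audit can be day 3 (e.g. Refactor=day 1; Test=day 1; Docs=day 4; Deploy=day 2; Audit=day 3) or day 4 (e.g. Test in day 1, Audit in day 4, Docs in day 5, Refactor in day 1, Deploy in day 2).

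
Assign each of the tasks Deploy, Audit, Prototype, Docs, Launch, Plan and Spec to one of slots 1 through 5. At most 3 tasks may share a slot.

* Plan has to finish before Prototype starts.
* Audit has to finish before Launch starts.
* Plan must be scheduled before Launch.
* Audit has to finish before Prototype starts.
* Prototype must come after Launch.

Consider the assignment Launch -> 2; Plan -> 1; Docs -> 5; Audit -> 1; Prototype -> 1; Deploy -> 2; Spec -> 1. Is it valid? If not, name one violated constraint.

No. At most 3 tasks may share a slot is not satisfied.

Audit has to finish before Prototype starts — violated.
Audit has to finish before Launch starts — holds.
Plan must be scheduled before Launch — holds.
At most 3 tasks may share a slot — violated.
Prototype must come after Launch — violated.
Plan has to finish before Prototype starts — violated.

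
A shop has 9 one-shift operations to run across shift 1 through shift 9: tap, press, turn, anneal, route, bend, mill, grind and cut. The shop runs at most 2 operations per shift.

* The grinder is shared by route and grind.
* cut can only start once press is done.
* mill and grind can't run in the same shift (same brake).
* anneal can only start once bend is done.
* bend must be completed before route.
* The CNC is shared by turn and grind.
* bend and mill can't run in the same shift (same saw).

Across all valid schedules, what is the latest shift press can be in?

Downstream work caps press at shift 8.
press at shift 8 is achievable: cut -> shift 9, anneal -> shift 2, press -> shift 8, turn -> shift 3, grind -> shift 4, mill -> shift 3, bend -> shift 1, tap -> shift 1, route -> shift 2.

shift 8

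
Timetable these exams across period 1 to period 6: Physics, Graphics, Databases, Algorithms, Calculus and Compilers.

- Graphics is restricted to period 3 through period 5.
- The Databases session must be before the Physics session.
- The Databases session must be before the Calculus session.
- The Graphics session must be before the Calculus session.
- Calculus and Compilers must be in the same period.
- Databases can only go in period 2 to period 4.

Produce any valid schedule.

Graphics=period 3, Databases=period 2, Algorithms=period 1, Physics=period 3, Compilers=period 4, Calculus=period 4

Checking: Graphics(period 3) before Calculus(period 4); Databases(period 2) before Calculus(period 4); Databases(period 2) before Physics(period 3); Calculus = Compilers = period 4; Databases=period 2 in [period 2,period 4]; Graphics=period 3 in [period 3,period 5].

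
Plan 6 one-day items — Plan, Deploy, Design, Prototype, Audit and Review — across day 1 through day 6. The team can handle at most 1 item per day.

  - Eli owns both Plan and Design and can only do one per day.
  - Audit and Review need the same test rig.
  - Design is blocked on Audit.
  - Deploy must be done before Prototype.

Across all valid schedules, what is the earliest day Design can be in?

Precedence pushes Design to at least day 2.
Design at day 2 is achievable: Prototype in day 4; Deploy in day 3; Plan in day 5; Review in day 6; Audit in day 1; Design in day 2.

day 2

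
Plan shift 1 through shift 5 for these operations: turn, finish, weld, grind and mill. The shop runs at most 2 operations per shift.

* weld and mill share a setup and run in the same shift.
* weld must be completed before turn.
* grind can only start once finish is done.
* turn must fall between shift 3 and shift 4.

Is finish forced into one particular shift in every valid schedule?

No

finish can be shift 1 (e.g. finish -> shift 1, mill -> shift 2, turn -> shift 3, weld -> shift 2, grind -> shift 3) or shift 2 (e.g. turn in shift 3; weld in shift 1; grind in shift 3; finish in shift 2; mill in shift 1).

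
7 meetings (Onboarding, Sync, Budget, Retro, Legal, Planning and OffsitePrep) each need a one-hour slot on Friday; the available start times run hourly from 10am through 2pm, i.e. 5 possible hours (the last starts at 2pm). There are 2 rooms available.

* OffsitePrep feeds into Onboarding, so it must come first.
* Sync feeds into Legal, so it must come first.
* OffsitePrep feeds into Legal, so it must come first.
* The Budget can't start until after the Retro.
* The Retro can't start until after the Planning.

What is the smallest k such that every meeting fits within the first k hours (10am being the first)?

The precedence chain requires at least 3 distinct hours.
With at most 2 per hour and 7 meetings, at least 4 hours are needed.
4 works (last occupied hour: 1pm): for example OffsitePrep -> 10am; Budget -> 1pm; Planning -> 10am; Legal -> 12pm; Retro -> 11am; Onboarding -> 12pm; Sync -> 11am.

4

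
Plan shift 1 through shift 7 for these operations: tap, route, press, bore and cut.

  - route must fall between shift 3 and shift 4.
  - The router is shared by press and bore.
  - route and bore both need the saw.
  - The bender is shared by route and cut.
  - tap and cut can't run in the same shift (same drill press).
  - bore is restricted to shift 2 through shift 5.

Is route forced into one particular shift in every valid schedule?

No

route can be shift 3 (e.g. route -> shift 3, tap -> shift 1, cut -> shift 2, bore -> shift 2, press -> shift 1) or shift 4 (e.g. route -> shift 4; cut -> shift 2; press -> shift 1; tap -> shift 1; bore -> shift 2).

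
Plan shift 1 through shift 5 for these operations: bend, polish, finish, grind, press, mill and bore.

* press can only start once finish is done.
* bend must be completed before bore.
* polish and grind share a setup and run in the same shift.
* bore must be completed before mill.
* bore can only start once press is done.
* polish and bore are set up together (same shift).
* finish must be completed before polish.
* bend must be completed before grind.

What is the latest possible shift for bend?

Downstream work caps bend at shift 3.
bend at shift 3 is achievable: finish=shift 1, polish=shift 4, grind=shift 4, bend=shift 3, mill=shift 5, bore=shift 4, press=shift 2.

shift 3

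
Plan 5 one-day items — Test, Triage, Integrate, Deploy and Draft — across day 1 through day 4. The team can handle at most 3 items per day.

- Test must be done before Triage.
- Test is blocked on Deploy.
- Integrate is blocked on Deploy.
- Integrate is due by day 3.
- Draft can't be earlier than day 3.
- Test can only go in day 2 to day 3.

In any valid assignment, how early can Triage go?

Precedence pushes Triage to at least day 3.
Triage at day 3 is achievable: Triage in day 3, Draft in day 3, Deploy in day 1, Integrate in day 2, Test in day 2.

day 3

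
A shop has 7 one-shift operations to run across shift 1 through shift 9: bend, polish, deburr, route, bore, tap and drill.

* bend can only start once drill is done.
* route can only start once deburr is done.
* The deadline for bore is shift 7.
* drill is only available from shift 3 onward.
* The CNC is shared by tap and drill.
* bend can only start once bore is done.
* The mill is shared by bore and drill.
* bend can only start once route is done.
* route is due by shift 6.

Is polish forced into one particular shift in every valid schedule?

No

polish can be shift 1 (e.g. bend -> shift 4, route -> shift 2, drill -> shift 3, bore -> shift 1, polish -> shift 1, deburr -> shift 1, tap -> shift 1) or shift 2 (e.g. bend -> shift 4, deburr -> shift 1, polish -> shift 2, tap -> shift 1, route -> shift 2, bore -> shift 1, drill -> shift 3).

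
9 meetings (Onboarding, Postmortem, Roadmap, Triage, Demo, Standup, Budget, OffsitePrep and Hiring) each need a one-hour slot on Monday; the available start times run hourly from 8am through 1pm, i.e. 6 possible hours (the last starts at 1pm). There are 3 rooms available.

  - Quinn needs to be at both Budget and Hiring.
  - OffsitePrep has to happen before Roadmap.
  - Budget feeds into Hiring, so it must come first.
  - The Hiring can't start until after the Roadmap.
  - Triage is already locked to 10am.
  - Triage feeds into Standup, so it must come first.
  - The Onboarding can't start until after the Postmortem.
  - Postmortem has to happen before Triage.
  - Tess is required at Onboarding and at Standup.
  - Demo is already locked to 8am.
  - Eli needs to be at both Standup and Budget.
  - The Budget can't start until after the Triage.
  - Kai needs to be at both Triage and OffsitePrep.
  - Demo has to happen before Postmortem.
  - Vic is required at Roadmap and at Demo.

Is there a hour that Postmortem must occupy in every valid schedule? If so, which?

Demo is fixed at 8am and must come before Postmortem, so Postmortem is at least 9am.
Triage is fixed at 10am and must come after Postmortem, so Postmortem is at most 9am.
So Postmortem must be 9am.

9am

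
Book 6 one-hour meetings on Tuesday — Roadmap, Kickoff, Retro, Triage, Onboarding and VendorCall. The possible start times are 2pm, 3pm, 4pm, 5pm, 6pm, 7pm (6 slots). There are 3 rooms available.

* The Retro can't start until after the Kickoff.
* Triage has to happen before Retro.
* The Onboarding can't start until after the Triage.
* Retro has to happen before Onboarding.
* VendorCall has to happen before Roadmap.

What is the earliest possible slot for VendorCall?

Downstream work caps VendorCall at 6pm.
VendorCall at 2pm is achievable: Triage in 2pm, Onboarding in 4pm, Roadmap in 3pm, Kickoff in 2pm, VendorCall in 2pm, Retro in 3pm.

2pm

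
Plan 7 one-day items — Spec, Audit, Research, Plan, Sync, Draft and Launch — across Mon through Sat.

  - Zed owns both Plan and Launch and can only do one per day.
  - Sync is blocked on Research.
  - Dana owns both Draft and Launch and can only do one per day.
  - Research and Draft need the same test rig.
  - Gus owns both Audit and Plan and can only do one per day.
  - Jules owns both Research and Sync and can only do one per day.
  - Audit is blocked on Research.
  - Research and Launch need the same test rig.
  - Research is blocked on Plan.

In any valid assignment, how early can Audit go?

Wed

Precedence pushes Audit to at least Wed.
Audit at Wed is achievable: Audit -> Wed; Research -> Tue; Draft -> Mon; Spec -> Mon; Sync -> Wed; Plan -> Mon; Launch -> Wed.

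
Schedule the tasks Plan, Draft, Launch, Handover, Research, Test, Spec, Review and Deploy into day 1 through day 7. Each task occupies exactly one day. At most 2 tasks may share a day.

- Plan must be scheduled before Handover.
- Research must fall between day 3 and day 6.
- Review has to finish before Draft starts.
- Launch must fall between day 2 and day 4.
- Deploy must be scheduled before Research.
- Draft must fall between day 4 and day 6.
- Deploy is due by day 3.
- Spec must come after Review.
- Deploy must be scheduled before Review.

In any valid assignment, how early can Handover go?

Precedence pushes Handover to at least day 2.
Handover at day 2 is achievable: Review -> day 3, Spec -> day 4, Research -> day 3, Deploy -> day 1, Draft -> day 4, Plan -> day 1, Launch -> day 2, Handover -> day 2, Test -> day 5.

day 2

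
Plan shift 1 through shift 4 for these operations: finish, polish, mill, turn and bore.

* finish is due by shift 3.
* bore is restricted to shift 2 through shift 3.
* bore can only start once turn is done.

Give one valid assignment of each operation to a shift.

bore in shift 2; polish in shift 1; finish in shift 1; turn in shift 1; mill in shift 1

Checking: turn(shift 1) before bore(shift 2); bore=shift 2 in [shift 2,shift 3]; finish=shift 1 in [shift 1,shift 3].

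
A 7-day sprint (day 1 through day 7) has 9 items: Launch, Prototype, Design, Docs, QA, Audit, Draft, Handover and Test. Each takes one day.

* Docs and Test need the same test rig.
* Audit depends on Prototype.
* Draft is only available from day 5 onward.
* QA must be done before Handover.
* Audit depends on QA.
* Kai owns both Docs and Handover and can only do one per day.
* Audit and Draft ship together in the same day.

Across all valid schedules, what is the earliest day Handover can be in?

Precedence pushes Handover to at least day 2.
Handover at day 2 is achievable: Test -> day 2, Design -> day 1, Docs -> day 1, Draft -> day 5, QA -> day 1, Handover -> day 2, Prototype -> day 1, Audit -> day 5, Launch -> day 1.

day 2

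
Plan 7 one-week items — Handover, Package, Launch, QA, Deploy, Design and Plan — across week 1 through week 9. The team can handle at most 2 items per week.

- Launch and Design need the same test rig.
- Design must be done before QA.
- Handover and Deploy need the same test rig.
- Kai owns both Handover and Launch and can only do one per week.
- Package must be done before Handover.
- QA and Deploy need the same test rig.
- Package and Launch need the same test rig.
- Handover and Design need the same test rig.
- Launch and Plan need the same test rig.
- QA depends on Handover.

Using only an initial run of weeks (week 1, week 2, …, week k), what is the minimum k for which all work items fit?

The precedence chain requires at least 3 distinct weeks.
With at most 2 per week and 7 work items, at least 4 weeks are needed.
4 works (last occupied week: week 4): for example Launch -> week 3; Plan -> week 2; QA -> week 3; Handover -> week 2; Deploy -> week 4; Package -> week 1; Design -> week 1.

4 weeks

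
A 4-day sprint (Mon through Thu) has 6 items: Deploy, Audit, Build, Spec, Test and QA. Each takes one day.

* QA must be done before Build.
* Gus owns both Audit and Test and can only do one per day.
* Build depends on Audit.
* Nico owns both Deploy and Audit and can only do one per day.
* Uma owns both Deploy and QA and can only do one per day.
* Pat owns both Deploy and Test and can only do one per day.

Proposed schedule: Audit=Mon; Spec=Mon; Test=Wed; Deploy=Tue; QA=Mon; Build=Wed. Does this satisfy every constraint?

Yes

Gus owns both Audit and Test and can only do one per day — holds.
Pat owns both Deploy and Test and can only do one per day — holds.
QA must be done before Build — holds.
Nico owns both Deploy and Audit and can only do one per day — holds.
Uma owns both Deploy and QA and can only do one per day — holds.
Build depends on Audit — holds.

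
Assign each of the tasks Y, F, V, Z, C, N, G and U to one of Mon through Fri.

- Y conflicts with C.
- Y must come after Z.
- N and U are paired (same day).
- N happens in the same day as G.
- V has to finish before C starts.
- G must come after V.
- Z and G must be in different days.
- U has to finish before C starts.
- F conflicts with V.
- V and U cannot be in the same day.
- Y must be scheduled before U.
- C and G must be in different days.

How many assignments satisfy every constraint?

52

Splitting on Y: it can be Tue (28), Wed (24). Listing each branch's schedules as (F, V, Z, C, N, G, U):
Y=Tue: (Mon,Tue,Mon,Thu,Wed,Wed,Wed) (Mon,Tue,Mon,Fri,Wed,Wed,Wed) (Mon,Tue,Mon,Fri,Thu,Thu,Thu) (Mon,Wed,Mon,Fri,Thu,Thu,Thu) (Tue,Mon,Mon,Thu,Wed,Wed,Wed) (Tue,Mon,Mon,Fri,Wed,Wed,Wed) (Tue,Mon,Mon,Fri,Thu,Thu,Thu) (Tue,Wed,Mon,Fri,Thu,Thu,Thu) (Wed,Mon,Mon,Thu,Wed,Wed,Wed) (Wed,Mon,Mon,Fri,Wed,Wed,Wed) (Wed,Mon,Mon,Fri,Thu,Thu,Thu) (Wed,Tue,Mon,Thu,Wed,Wed,Wed) (Wed,Tue,Mon,Fri,Wed,Wed,Wed) (Wed,Tue,Mon,Fri,Thu,Thu,Thu) (Thu,Mon,Mon,Thu,Wed,Wed,Wed) (Thu,Mon,Mon,Fri,Wed,Wed,Wed) (Thu,Mon,Mon,Fri,Thu,Thu,Thu) (Thu,Tue,Mon,Thu,Wed,Wed,Wed) (Thu,Tue,Mon,Fri,Wed,Wed,Wed) (Thu,Tue,Mon,Fri,Thu,Thu,Thu) (Thu,Wed,Mon,Fri,Thu,Thu,Thu) (Fri,Mon,Mon,Thu,Wed,Wed,Wed) (Fri,Mon,Mon,Fri,Wed,Wed,Wed) (Fri,Mon,Mon,Fri,Thu,Thu,Thu) (Fri,Tue,Mon,Thu,Wed,Wed,Wed) (Fri,Tue,Mon,Fri,Wed,Wed,Wed) (Fri,Tue,Mon,Fri,Thu,Thu,Thu) (Fri,Wed,Mon,Fri,Thu,Thu,Thu) — 28.
Y=Wed: (Mon,Tue,Mon,Fri,Thu,Thu,Thu) (Mon,Tue,Tue,Fri,Thu,Thu,Thu) (Mon,Wed,Mon,Fri,Thu,Thu,Thu) (Mon,Wed,Tue,Fri,Thu,Thu,Thu) (Tue,Mon,Mon,Fri,Thu,Thu,Thu) (Tue,Mon,Tue,Fri,Thu,Thu,Thu) (Tue,Wed,Mon,Fri,Thu,Thu,Thu) (Tue,Wed,Tue,Fri,Thu,Thu,Thu) (Wed,Mon,Mon,Fri,Thu,Thu,Thu) (Wed,Mon,Tue,Fri,Thu,Thu,Thu) (Wed,Tue,Mon,Fri,Thu,Thu,Thu) (Wed,Tue,Tue,Fri,Thu,Thu,Thu) (Thu,Mon,Mon,Fri,Thu,Thu,Thu) (Thu,Mon,Tue,Fri,Thu,Thu,Thu) (Thu,Tue,Mon,Fri,Thu,Thu,Thu) (Thu,Tue,Tue,Fri,Thu,Thu,Thu) (Thu,Wed,Mon,Fri,Thu,Thu,Thu) (Thu,Wed,Tue,Fri,Thu,Thu,Thu) (Fri,Mon,Mon,Fri,Thu,Thu,Thu) (Fri,Mon,Tue,Fri,Thu,Thu,Thu) (Fri,Tue,Mon,Fri,Thu,Thu,Thu) (Fri,Tue,Tue,Fri,Thu,Thu,Thu) (Fri,Wed,Mon,Fri,Thu,Thu,Thu) (Fri,Wed,Tue,Fri,Thu,Thu,Thu) — 24.
Summing: 28 + 24 = 52.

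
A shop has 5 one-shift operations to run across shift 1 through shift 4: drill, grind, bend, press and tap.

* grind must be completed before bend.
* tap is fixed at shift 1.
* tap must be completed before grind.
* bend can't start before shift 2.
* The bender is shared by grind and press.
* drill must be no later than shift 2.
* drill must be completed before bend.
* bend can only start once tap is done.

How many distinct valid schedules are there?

Splitting on drill: it can be shift 1 (9), shift 2 (9). Listing each branch's schedules as (grind, bend, press, tap) by shift number:
drill=shift 1: (2,3,1,1) (2,3,3,1) (2,3,4,1) (2,4,1,1) (2,4,3,1) (2,4,4,1) (3,4,1,1) (3,4,2,1) (3,4,4,1) — 9.
drill=shift 2: (2,3,1,1) (2,3,3,1) (2,3,4,1) (2,4,1,1) (2,4,3,1) (2,4,4,1) (3,4,1,1) (3,4,2,1) (3,4,4,1) — 9.
Summing: 9 + 9 = 18.

18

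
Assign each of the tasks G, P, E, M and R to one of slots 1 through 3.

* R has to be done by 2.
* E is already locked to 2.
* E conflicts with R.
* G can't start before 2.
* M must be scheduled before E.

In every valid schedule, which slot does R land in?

R's window is 1–2.
E is fixed at 2, and R can't share a slot with E.
So R must be 1.

1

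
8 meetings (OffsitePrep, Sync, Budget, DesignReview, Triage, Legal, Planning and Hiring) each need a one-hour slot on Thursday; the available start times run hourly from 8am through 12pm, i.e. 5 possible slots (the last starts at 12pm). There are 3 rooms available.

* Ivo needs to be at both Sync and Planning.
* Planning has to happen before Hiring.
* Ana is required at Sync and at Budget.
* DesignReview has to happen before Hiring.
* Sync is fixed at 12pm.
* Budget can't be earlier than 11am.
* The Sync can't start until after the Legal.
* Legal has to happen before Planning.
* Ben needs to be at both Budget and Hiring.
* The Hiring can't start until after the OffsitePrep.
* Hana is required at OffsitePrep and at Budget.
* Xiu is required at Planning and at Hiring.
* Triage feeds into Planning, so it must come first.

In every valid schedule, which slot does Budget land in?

11am

Budget's window is 11am–12pm.
Sync is fixed at 12pm, and Budget can't share a slot with Sync.
So Budget must be 11am.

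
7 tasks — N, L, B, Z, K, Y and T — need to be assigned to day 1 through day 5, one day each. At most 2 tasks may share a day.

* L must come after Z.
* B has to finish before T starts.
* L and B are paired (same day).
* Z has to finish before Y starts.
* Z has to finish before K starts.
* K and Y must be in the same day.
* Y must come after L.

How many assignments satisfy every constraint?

Splitting on N: it can be day 1 (10), day 2 (4), day 3 (4), day 4 (6), day 5 (6). Listing each branch's schedules as (L, B, Z, K, Y, T) by day number:
N=day 1: (2,2,1,3,3,4) (2,2,1,3,3,5) (2,2,1,4,4,3) (2,2,1,4,4,5) (2,2,1,5,5,3) (2,2,1,5,5,4) (3,3,1,4,4,5) (3,3,1,5,5,4) (3,3,2,4,4,5) (3,3,2,5,5,4) — 10.
N=day 2: (3,3,1,4,4,5) (3,3,1,5,5,4) (3,3,2,4,4,5) (3,3,2,5,5,4) — 4.
N=day 3: (2,2,1,4,4,3) (2,2,1,4,4,5) (2,2,1,5,5,3) (2,2,1,5,5,4) — 4.
N=day 4: (2,2,1,3,3,4) (2,2,1,3,3,5) (2,2,1,5,5,3) (2,2,1,5,5,4) (3,3,1,5,5,4) (3,3,2,5,5,4) — 6.
N=day 5: (2,2,1,3,3,4) (2,2,1,3,3,5) (2,2,1,4,4,3) (2,2,1,4,4,5) (3,3,1,4,4,5) (3,3,2,4,4,5) — 6.
Summing: 10 + 4 + 4 + 6 + 6 = 30.

30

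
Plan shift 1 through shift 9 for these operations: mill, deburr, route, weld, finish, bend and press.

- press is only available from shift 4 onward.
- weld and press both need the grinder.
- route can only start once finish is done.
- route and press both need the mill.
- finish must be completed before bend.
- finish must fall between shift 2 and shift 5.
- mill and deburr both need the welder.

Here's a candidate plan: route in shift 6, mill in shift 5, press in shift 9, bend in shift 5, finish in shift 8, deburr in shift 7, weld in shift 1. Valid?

press is only available from shift 4 onward — holds.
mill and deburr both need the welder — holds.
finish must fall between shift 2 and shift 5 — violated.
weld and press both need the grinder — holds.
route can only start once finish is done — violated.
finish must be completed before bend — violated.
route and press both need the mill — holds.

No. finish must be completed before bend is not satisfied.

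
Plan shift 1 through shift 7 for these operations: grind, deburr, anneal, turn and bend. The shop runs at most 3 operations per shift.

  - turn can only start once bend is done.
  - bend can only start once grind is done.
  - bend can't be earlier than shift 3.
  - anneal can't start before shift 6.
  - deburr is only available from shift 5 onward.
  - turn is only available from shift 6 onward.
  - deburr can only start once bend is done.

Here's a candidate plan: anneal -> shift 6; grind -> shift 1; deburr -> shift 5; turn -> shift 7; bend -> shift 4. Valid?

deburr can only start once bend is done — holds.
bend can only start once grind is done — holds.
The shop runs at most 3 operations per shift — holds.
bend can't be earlier than shift 3 — holds.
deburr is only available from shift 5 onward — holds.
turn is only available from shift 6 onward — holds.
turn can only start once bend is done — holds.
anneal can't start before shift 6 — holds.

Valid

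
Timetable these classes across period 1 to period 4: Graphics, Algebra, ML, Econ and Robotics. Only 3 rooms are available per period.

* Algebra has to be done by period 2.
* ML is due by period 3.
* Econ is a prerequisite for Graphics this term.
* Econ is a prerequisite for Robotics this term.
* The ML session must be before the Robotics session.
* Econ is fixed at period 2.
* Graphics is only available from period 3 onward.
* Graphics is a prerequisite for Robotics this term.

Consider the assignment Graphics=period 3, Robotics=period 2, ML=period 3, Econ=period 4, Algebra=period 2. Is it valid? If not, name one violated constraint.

No — it violates: Econ is a prerequisite for Robotics this term

Graphics is only available from period 3 onward — holds.
Algebra has to be done by period 2 — holds.
Econ is a prerequisite for Graphics this term — violated.
Econ is a prerequisite for Robotics this term — violated.
ML is due by period 3 — holds.
Only 3 rooms are available per period — holds.
Graphics is a prerequisite for Robotics this term — violated.
The ML session must be before the Robotics session — violated.
Econ is fixed at period 2 — violated.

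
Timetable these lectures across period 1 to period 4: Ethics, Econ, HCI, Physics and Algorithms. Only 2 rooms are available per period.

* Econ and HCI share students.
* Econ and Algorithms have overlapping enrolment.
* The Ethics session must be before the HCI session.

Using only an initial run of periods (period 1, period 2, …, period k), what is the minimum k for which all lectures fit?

The precedence chain requires at least 2 distinct periods.
With at most 2 per period and 5 lectures, at least 3 periods are needed.
3 works (last occupied period: period 3): for example Ethics in period 1, Algorithms in period 3, Physics in period 2, HCI in period 2, Econ in period 1.

3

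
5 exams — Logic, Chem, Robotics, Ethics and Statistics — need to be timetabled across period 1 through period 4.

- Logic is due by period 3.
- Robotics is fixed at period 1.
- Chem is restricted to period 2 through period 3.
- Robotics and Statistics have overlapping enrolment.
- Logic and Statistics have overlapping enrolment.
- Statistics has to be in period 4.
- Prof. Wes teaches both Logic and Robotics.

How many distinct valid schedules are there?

16

Splitting on Logic: it can be period 2 (8), period 3 (8). Listing each branch's schedules as (Chem, Robotics, Ethics, Statistics) by period number:
Logic=period 2: (2,1,1,4) (2,1,2,4) (2,1,3,4) (2,1,4,4) (3,1,1,4) (3,1,2,4) (3,1,3,4) (3,1,4,4) — 8.
Logic=period 3: (2,1,1,4) (2,1,2,4) (2,1,3,4) (2,1,4,4) (3,1,1,4) (3,1,2,4) (3,1,3,4) (3,1,4,4) — 8.
Summing: 8 + 8 = 16.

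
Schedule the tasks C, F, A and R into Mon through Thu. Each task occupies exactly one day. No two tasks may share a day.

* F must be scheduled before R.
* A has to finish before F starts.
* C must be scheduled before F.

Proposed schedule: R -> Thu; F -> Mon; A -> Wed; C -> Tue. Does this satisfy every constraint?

C must be scheduled before F — violated.
F must be scheduled before R — holds.
No two tasks may share a day — holds.
A has to finish before F starts — violated.

No — it violates: A has to finish before F starts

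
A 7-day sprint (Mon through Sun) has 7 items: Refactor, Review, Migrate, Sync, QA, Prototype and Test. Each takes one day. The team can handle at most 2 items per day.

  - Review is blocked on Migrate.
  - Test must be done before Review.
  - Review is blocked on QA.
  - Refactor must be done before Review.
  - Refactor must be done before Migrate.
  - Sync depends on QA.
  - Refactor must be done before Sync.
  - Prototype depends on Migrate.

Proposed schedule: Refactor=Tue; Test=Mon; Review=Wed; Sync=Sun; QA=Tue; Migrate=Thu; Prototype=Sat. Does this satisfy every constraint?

Invalid. Review is blocked on Migrate.

Test must be done before Review — holds.
Refactor must be done before Migrate — holds.
Sync depends on QA — holds.
Review is blocked on Migrate — violated.
The team can handle at most 2 items per day — holds.
Refactor must be done before Review — holds.
Refactor must be done before Sync — holds.
Review is blocked on QA — holds.
Prototype depends on Migrate — holds.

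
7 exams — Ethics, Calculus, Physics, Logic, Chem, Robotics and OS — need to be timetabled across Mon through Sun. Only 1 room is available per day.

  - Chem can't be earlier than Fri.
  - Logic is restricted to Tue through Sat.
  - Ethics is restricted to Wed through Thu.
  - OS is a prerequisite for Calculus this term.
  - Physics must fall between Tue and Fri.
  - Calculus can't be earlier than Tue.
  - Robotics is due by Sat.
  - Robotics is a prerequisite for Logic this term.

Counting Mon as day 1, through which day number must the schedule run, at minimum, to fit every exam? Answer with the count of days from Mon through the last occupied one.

7 days

The precedence chain requires at least 2 distinct days.
With at most 1 per day and 7 exams, at least 7 days are needed.
Chem can't be placed before Fri — that is day 5 counting from Mon — so the schedule must run through at least 5 days.
7 works (last occupied day: Sun): for example Logic=Thu; OS=Sat; Physics=Tue; Robotics=Mon; Chem=Fri; Calculus=Sun; Ethics=Wed.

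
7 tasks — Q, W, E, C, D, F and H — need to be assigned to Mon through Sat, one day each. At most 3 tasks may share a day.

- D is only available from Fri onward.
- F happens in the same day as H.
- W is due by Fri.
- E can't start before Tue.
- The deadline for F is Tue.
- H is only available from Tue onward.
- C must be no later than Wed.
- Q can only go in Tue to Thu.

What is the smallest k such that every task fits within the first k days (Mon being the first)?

With at most 3 per day and 7 tasks, at least 3 days are needed.
D can't be placed before Fri — that is day 5 counting from Mon — so the schedule must run through at least 5 days.
5 works (last occupied day: Fri): for example F in Tue, H in Tue, C in Mon, E in Wed, D in Fri, W in Mon, Q in Tue.

5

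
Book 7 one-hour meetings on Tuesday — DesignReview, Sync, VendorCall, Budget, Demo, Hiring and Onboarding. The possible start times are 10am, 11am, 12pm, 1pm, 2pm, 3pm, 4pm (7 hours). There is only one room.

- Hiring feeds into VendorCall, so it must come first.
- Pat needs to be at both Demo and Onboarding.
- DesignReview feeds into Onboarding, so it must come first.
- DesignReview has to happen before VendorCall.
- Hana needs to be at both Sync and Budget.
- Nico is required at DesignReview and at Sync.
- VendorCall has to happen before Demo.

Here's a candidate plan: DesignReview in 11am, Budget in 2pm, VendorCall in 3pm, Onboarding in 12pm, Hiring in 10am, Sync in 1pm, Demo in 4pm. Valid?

Pat needs to be at both Demo and Onboarding — holds.
DesignReview has to happen before VendorCall — holds.
Hana needs to be at both Sync and Budget — holds.
Hiring feeds into VendorCall, so it must come first — holds.
Nico is required at DesignReview and at Sync — holds.
There is only one room — holds.
DesignReview feeds into Onboarding, so it must come first — holds.
VendorCall has to happen before Demo — holds.

Yes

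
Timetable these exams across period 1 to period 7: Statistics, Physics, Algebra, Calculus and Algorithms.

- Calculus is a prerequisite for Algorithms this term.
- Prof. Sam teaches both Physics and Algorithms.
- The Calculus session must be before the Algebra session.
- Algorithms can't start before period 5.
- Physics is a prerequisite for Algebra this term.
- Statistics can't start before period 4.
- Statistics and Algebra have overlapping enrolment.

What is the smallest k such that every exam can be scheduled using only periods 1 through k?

The precedence chain requires at least 2 distinct periods.
Algorithms can't be placed before period 5, so the schedule must run through at least period 5.
5 works (last occupied period: period 5): for example Statistics in period 4; Algorithms in period 5; Calculus in period 1; Algebra in period 2; Physics in period 1.

5 periods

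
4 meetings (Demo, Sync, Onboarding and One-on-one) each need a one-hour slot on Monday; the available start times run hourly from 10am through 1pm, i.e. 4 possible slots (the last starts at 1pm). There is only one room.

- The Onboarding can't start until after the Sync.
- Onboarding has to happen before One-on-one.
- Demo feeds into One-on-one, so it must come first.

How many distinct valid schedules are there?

3

Enumerating: Demo in 12pm, Sync in 10am, Onboarding in 11am, One-on-one in 1pm | Sync -> 11am, Onboarding -> 12pm, Demo -> 10am, One-on-one -> 1pm | Sync=10am; Demo=11am; Onboarding=12pm; One-on-one=1pm.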